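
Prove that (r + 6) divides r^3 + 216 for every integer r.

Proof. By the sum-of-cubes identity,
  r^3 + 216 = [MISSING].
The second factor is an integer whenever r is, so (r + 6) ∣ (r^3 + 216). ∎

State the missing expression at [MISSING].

Polynomial division of r^3 + 216 by r + 6 leaves remainder 0 and quotient r^2 - 6r + 36.
Hence r^3 + 216 = (r + 6)(r^2 - 6r + 36).

(r + 6)(r^2 - 6r + 36)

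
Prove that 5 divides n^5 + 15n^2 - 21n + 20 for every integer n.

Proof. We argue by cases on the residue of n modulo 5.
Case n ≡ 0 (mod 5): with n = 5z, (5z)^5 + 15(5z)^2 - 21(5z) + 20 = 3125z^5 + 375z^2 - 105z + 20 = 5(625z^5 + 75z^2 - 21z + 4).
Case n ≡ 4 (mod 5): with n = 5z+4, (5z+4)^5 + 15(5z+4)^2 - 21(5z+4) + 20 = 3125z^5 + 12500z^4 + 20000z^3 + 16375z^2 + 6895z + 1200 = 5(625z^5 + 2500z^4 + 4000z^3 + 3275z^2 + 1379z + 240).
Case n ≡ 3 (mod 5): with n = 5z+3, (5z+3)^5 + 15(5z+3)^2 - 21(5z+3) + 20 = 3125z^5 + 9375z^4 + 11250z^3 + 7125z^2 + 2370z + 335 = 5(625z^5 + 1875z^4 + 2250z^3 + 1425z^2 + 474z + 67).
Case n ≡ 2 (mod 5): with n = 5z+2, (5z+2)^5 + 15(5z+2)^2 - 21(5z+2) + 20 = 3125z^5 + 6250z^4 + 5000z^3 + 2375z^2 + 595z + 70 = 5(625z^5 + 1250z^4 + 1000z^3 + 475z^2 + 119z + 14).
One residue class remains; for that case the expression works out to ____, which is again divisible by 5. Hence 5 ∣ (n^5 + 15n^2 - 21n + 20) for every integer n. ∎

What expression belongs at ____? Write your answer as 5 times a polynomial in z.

5(625z^5 + 625z^4 + 250z^3 + 125z^2 + 14z + 3)

The residues treated are {0, 4, 3, 2}, so the missing case is n ≡ 1 (mod 5); write n = 5z+1.
Then (5z+1)^5 + 15(5z+1)^2 - 21(5z+1) + 20 = 3125z^5 + 3125z^4 + 1250z^3 + 625z^2 + 70z + 15 = 5(625z^5 + 625z^4 + 250z^3 + 125z^2 + 14z + 3).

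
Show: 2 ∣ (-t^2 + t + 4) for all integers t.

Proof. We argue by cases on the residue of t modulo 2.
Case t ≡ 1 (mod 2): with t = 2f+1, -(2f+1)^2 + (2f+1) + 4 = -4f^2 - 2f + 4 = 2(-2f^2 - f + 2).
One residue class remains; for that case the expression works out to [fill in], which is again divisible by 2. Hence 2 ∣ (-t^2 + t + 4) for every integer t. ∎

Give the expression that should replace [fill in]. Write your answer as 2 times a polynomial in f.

The residues treated are {1}, so the missing case is t ≡ 0 (mod 2); write t = 2f.
Then -(2f)^2 + (2f) + 4 = -4f^2 + 2f + 4 = 2(-2f^2 + f + 2).

2(-2f^2 + f + 2)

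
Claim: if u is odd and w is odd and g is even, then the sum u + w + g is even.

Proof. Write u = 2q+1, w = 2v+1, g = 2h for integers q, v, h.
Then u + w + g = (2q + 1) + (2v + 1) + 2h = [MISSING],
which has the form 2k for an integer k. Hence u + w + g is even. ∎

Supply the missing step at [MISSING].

2(h + q + v + 1)

(2q + 1) + (2v + 1) + 2h = 2h + 2q + 2v + 2
= 2(h + q + v + 1).
Since h + q + v + 1 is an integer, the sum is of the form 2k for an integer k.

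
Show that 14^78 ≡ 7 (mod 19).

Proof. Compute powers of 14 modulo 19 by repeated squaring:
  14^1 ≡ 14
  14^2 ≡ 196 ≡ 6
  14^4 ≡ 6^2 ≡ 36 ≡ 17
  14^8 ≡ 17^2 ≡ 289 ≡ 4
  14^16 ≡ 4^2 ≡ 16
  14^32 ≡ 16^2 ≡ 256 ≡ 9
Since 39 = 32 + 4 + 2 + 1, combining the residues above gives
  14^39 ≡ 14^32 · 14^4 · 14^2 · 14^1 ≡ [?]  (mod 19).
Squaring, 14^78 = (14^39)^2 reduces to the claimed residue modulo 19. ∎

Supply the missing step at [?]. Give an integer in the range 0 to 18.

8

Multiply the listed residues: 9 · 17 · 6 · 14 = 153 → 918 → 12852.
Reducing modulo 19: 12852 = 676·19 + 8, so 14^39 ≡ 8.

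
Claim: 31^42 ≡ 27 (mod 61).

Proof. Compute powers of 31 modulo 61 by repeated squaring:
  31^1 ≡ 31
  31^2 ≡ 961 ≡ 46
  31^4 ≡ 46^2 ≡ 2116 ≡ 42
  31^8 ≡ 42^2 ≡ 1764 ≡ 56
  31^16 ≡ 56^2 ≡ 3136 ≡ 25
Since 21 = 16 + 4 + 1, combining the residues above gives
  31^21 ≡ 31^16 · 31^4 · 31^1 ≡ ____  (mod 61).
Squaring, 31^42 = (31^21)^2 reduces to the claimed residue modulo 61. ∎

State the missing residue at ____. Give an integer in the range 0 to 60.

37

31^16 · 31^4 · 31^1 ≡ 25 · 42 · 31 = 32550.
32550 mod 61 = 37, so 31^21 ≡ 37 (mod 61).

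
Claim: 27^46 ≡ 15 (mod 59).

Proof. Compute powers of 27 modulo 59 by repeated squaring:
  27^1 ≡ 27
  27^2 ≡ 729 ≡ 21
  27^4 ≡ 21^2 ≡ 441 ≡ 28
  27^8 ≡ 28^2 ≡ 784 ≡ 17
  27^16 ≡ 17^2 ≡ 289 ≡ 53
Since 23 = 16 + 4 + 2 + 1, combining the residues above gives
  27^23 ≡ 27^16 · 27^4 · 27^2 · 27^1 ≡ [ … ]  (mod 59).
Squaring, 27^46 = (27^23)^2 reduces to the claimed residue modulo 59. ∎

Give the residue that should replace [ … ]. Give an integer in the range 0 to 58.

29

27^16 · 27^4 · 27^2 · 27^1 ≡ 53 · 28 · 21 · 27 = 841428.
841428 mod 59 = 29, so 27^23 ≡ 29 (mod 59).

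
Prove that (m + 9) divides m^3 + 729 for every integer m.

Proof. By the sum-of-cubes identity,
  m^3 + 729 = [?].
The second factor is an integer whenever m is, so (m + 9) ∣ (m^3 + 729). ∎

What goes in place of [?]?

(m + 9)(m^2 - 9m + 81)

Polynomial division of m^3 + 729 by m + 9 leaves remainder 0 and quotient m^2 - 9m + 81.
Hence m^3 + 729 = (m + 9)(m^2 - 9m + 81).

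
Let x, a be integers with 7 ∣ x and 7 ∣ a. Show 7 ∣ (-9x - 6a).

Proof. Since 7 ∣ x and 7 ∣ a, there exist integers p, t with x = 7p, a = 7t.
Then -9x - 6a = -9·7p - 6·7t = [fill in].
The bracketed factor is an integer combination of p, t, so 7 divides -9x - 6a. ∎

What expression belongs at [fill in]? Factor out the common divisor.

Pull the common 7 out of every term: -9·7p - 6·7t = 7(-9p - 6t).
-9p - 6t is an integer, which exhibits the divisibility.

7(-9p - 6t)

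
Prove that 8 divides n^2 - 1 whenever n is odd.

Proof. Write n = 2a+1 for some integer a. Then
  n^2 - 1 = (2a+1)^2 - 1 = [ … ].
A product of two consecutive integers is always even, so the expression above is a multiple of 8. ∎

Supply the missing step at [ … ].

4a(a + 1)

(2a+1)^2 - 1 = 4a^2 + 4a + 1 - 1 = 4a^2 + 4a = 4a(a+1).
Since a and a+1 are consecutive, a(a+1) is even, and 4·(even) is a multiple of 8.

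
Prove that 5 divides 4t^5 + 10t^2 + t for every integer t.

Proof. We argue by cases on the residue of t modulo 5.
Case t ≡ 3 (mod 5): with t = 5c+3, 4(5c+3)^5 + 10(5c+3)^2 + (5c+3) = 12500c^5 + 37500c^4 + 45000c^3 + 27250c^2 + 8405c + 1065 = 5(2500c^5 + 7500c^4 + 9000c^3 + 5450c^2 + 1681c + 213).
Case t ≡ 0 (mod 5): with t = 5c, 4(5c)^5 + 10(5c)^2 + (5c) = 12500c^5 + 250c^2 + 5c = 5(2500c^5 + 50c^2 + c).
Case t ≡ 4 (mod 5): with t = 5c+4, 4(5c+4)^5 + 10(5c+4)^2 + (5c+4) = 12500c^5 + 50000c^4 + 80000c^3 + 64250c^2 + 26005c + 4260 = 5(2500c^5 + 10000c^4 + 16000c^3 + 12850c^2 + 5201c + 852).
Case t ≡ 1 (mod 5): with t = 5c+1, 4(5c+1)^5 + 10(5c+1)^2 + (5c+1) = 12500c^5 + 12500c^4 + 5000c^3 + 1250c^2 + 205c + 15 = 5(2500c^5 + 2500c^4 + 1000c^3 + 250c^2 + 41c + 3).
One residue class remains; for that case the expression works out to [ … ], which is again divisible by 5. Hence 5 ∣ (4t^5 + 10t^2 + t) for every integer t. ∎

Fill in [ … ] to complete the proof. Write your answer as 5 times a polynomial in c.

The residues treated are {3, 0, 4, 1}, so the missing case is t ≡ 2 (mod 5); write t = 5c+2.
Then 4(5c+2)^5 + 10(5c+2)^2 + (5c+2) = 12500c^5 + 25000c^4 + 20000c^3 + 8250c^2 + 1805c + 170 = 5(2500c^5 + 5000c^4 + 4000c^3 + 1650c^2 + 361c + 34).

5(2500c^5 + 5000c^4 + 4000c^3 + 1650c^2 + 361c + 34)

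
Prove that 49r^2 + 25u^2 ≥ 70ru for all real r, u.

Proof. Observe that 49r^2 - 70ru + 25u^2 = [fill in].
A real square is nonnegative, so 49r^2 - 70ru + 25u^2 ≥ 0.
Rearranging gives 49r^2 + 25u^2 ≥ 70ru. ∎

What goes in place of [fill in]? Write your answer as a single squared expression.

The leading and trailing coefficients are 7^2 and 5^2, and 70 = 2·7·5, so the trinomial is (7r - 5u)^2.
Hence 49r^2 - 70ru + 25u^2 ≥ 0.

(7r - 5u)^2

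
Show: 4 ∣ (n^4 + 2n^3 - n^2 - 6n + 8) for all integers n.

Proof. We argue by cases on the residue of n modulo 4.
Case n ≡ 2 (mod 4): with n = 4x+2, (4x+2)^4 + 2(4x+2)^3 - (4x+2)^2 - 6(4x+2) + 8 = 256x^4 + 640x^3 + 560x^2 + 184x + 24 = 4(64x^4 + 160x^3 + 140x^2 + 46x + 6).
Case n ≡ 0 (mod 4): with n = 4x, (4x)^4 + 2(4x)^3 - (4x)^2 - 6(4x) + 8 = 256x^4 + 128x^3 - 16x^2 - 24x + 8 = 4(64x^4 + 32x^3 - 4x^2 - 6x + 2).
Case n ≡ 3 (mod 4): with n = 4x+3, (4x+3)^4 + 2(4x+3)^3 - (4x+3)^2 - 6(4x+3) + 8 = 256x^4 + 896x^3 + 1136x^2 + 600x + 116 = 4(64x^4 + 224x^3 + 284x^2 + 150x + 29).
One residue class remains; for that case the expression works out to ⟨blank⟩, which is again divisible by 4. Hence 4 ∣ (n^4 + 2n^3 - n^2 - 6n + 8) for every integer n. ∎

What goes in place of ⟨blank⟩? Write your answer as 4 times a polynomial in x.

Only n ≡ 1 (mod 4) is unaccounted for. Put n = 4x+1:
(4x+1)^4 + 2(4x+1)^3 - (4x+1)^2 - 6(4x+1) + 8 expands to 256x^4 + 384x^3 + 176x^2 + 8x + 4,
and factoring out 4 leaves 4(64x^4 + 96x^3 + 44x^2 + 2x + 1).

4(64x^4 + 96x^3 + 44x^2 + 2x + 1)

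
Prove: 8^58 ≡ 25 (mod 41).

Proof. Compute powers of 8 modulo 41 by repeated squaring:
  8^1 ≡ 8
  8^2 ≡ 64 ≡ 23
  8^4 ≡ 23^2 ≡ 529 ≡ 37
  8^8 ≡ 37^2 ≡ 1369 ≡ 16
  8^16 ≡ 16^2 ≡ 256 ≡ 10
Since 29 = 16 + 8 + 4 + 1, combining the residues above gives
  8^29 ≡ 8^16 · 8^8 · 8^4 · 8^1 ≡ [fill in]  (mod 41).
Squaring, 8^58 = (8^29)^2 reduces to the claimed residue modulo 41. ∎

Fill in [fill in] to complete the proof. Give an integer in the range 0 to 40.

8^16 · 8^8 · 8^4 · 8^1 ≡ 10 · 16 · 37 · 8 = 47360.
47360 mod 41 = 5, so 8^29 ≡ 5 (mod 41).

5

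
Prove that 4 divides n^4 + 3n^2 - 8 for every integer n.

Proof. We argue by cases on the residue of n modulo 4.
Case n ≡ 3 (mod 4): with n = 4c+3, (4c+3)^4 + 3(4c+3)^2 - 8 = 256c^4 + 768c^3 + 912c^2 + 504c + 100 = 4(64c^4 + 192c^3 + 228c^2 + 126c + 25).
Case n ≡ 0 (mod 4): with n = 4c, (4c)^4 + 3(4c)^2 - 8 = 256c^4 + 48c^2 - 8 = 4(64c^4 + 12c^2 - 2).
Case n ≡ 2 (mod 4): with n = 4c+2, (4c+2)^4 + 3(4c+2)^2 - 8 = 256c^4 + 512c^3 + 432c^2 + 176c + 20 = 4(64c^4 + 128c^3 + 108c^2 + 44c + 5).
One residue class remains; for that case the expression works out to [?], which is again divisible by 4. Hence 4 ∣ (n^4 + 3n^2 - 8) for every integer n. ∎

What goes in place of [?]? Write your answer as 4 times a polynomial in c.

The residues treated are {3, 0, 2}, so the missing case is n ≡ 1 (mod 4); write n = 4c+1.
Then (4c+1)^4 + 3(4c+1)^2 - 8 = 256c^4 + 256c^3 + 144c^2 + 40c - 4 = 4(64c^4 + 64c^3 + 36c^2 + 10c - 1).

4(64c^4 + 64c^3 + 36c^2 + 10c - 1)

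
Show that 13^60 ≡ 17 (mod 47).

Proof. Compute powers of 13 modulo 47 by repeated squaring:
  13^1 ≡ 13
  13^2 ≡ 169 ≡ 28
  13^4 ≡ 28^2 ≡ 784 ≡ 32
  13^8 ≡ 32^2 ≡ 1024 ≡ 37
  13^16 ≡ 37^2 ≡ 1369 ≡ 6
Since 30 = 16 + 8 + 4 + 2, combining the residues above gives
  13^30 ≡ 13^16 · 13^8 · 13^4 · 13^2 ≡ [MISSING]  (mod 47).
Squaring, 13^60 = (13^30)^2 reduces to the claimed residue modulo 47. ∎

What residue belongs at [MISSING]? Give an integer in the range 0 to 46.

13^16 · 13^8 · 13^4 · 13^2 ≡ 6 · 37 · 32 · 28 = 198912.
198912 mod 47 = 8, so 13^30 ≡ 8 (mod 47).

8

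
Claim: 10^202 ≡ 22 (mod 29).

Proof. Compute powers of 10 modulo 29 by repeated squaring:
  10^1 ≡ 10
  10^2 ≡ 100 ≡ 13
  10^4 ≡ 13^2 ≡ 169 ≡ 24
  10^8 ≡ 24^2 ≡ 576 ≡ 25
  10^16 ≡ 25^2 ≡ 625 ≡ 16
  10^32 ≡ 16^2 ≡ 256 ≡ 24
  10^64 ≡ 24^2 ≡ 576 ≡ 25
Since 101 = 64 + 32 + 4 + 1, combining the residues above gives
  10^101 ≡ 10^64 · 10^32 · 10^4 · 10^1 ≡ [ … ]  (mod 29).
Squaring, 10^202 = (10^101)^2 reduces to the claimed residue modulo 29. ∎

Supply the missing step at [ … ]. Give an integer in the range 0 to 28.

15

Multiply the listed residues: 25 · 24 · 24 · 10 = 600 → 14400 → 144000.
Reducing modulo 29: 144000 = 4965·29 + 15, so 10^101 ≡ 15.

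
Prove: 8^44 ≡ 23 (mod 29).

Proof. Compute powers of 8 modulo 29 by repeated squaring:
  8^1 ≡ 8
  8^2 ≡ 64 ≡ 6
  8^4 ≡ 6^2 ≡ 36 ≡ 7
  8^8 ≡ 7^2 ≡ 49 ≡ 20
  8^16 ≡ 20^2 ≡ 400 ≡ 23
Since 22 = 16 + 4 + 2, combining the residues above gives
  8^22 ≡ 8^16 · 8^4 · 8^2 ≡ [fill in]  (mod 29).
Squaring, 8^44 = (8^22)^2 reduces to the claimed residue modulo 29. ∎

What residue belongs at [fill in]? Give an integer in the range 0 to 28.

8^16 · 8^4 · 8^2 ≡ 23 · 7 · 6 = 966.
966 mod 29 = 9, so 8^22 ≡ 9 (mod 29).

9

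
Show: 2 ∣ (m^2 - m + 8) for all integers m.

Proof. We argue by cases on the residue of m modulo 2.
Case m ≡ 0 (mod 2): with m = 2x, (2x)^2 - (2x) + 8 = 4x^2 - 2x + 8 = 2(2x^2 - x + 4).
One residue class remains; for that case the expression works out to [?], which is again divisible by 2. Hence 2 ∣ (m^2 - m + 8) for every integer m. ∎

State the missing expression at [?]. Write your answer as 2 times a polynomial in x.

Only m ≡ 1 (mod 2) is unaccounted for. Put m = 2x+1:
(2x+1)^2 - (2x+1) + 8 expands to 4x^2 + 2x + 8,
and factoring out 2 leaves 2(2x^2 + x + 4).

2(2x^2 + x + 4)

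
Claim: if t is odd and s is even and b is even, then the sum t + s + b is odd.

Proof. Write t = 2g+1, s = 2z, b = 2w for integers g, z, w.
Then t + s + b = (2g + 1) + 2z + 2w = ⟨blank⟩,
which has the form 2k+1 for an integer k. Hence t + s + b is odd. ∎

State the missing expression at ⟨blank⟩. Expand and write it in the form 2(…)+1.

2(g + w + z) + 1

(2g + 1) + 2z + 2w = 2g + 2w + 2z + 1
= 2(g + w + z) + 1.
Since g + w + z is an integer, the sum is of the form 2k+1 for an integer k.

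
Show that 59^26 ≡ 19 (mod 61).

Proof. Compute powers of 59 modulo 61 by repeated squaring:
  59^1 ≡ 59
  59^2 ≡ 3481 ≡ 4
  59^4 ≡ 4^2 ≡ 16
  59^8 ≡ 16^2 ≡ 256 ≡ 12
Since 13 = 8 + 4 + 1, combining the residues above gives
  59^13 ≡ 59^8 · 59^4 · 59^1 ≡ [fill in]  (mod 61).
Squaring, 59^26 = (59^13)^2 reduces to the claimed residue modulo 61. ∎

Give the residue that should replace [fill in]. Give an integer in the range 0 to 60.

Multiply the listed residues: 12 · 16 · 59 = 192 → 11328.
Reducing modulo 61: 11328 = 185·61 + 43, so 59^13 ≡ 43.

43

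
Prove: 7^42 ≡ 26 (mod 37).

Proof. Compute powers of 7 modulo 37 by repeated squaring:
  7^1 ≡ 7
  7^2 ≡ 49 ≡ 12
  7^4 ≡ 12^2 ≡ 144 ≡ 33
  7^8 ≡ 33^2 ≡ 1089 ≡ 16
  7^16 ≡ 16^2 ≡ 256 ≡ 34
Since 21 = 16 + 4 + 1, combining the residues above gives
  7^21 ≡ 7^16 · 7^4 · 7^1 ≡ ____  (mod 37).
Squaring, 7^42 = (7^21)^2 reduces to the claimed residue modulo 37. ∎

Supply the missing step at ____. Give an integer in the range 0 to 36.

10

7^16 · 7^4 · 7^1 ≡ 34 · 33 · 7 = 7854.
7854 mod 37 = 10, so 7^21 ≡ 10 (mod 37).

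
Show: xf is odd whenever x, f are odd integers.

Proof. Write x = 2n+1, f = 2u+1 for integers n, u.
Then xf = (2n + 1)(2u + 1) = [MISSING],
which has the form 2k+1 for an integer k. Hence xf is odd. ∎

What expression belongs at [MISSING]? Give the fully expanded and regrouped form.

Expanding: (2n + 1)(2u + 1) = 4nu + 2n + 2u + 1.
Every term except the constant is even, so this is 2(2nu + n + u) + 1,
and 2nu + n + u ∈ ℤ gives the required form.

2(2nu + n + u) + 1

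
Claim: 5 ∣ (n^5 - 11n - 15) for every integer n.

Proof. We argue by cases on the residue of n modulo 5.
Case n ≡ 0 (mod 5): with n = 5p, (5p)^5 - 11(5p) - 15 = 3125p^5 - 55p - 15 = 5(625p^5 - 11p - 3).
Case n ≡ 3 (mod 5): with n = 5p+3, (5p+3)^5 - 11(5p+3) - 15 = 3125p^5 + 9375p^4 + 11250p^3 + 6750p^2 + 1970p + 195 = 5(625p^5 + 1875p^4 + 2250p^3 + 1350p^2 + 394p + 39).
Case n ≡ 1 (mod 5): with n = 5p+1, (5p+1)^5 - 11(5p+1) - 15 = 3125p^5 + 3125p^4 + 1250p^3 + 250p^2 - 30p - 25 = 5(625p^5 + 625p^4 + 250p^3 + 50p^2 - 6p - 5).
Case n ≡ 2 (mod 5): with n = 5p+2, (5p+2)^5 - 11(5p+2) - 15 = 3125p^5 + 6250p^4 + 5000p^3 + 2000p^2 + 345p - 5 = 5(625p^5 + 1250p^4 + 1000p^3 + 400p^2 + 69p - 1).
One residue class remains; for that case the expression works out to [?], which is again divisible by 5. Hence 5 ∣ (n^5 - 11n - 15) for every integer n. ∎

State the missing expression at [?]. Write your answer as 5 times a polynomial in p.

The residues treated are {0, 3, 1, 2}, so the missing case is n ≡ 4 (mod 5); write n = 5p+4.
Then (5p+4)^5 - 11(5p+4) - 15 = 3125p^5 + 12500p^4 + 20000p^3 + 16000p^2 + 6345p + 965 = 5(625p^5 + 2500p^4 + 4000p^3 + 3200p^2 + 1269p + 193).

5(625p^5 + 2500p^4 + 4000p^3 + 3200p^2 + 1269p + 193)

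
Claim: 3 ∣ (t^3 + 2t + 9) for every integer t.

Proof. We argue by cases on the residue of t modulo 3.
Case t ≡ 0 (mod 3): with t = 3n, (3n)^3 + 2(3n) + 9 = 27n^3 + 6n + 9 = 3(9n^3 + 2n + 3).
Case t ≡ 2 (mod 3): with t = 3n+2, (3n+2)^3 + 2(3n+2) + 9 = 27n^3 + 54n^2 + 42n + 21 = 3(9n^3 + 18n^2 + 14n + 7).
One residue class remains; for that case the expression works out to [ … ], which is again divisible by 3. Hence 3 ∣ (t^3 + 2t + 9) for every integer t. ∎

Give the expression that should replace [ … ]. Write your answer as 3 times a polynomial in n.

The residues treated are {0, 2}, so the missing case is t ≡ 1 (mod 3); write t = 3n+1.
Then (3n+1)^3 + 2(3n+1) + 9 = 27n^3 + 27n^2 + 15n + 12 = 3(9n^3 + 9n^2 + 5n + 4).

3(9n^3 + 9n^2 + 5n + 4)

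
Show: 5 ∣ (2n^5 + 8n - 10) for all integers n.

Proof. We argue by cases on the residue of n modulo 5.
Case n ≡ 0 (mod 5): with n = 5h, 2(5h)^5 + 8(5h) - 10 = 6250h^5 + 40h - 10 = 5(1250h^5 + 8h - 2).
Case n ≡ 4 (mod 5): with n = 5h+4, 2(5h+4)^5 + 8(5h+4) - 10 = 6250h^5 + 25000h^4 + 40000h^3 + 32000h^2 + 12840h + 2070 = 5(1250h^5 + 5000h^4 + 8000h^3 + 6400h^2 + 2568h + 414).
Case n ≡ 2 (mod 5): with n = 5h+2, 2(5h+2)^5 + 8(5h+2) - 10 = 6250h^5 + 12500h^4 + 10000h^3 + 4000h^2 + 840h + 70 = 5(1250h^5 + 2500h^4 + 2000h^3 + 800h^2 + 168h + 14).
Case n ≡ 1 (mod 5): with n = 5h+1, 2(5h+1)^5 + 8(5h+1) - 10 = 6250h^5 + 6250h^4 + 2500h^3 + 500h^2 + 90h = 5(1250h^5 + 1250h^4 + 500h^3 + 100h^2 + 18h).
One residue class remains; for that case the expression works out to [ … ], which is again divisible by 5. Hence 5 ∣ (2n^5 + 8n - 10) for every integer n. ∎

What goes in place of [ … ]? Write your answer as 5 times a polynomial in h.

5(1250h^5 + 3750h^4 + 4500h^3 + 2700h^2 + 818h + 100)

Only n ≡ 3 (mod 5) is unaccounted for. Put n = 5h+3:
2(5h+3)^5 + 8(5h+3) - 10 expands to 6250h^5 + 18750h^4 + 22500h^3 + 13500h^2 + 4090h + 500,
and factoring out 5 leaves 5(1250h^5 + 3750h^4 + 4500h^3 + 2700h^2 + 818h + 100).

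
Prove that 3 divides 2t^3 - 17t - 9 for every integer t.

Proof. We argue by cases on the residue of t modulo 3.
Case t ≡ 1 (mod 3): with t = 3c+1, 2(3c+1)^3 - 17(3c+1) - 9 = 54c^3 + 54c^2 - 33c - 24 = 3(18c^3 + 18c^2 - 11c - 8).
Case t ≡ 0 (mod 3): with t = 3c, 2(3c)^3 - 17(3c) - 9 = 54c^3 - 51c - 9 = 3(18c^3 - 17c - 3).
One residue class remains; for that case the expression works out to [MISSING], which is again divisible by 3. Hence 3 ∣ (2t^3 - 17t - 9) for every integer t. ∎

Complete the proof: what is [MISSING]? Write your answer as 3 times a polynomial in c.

3(18c^3 + 36c^2 + 7c - 9)

The residues treated are {1, 0}, so the missing case is t ≡ 2 (mod 3); write t = 3c+2.
Then 2(3c+2)^3 - 17(3c+2) - 9 = 54c^3 + 108c^2 + 21c - 27 = 3(18c^3 + 36c^2 + 7c - 9).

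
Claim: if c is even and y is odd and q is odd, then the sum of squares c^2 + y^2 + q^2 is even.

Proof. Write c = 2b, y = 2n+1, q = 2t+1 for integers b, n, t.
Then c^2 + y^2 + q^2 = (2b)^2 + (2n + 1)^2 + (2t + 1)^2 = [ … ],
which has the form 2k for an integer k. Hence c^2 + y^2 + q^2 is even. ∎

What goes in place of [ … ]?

2(2b^2 + 2n^2 + 2n + 2t^2 + 2t + 1)

(2b)^2 + (2n + 1)^2 + (2t + 1)^2 = 4b^2 + 4n^2 + 4n + 4t^2 + 4t + 2
= 2(2b^2 + 2n^2 + 2n + 2t^2 + 2t + 1).
Since 2b^2 + 2n^2 + 2n + 2t^2 + 2t + 1 is an integer, the sum of squares is of the form 2k for an integer k.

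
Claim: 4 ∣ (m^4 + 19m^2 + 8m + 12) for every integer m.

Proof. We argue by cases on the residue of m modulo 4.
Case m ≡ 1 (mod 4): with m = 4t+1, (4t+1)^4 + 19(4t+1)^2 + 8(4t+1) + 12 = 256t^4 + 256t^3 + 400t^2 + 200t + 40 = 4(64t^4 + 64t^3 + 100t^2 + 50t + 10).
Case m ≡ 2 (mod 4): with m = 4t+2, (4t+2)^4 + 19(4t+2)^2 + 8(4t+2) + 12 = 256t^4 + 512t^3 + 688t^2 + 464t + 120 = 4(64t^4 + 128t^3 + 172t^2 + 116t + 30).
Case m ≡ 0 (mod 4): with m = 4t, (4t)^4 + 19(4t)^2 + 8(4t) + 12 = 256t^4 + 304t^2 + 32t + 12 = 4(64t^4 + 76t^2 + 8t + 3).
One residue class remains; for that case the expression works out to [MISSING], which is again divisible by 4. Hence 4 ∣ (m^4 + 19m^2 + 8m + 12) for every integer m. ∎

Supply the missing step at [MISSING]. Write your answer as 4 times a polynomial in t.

4(64t^4 + 192t^3 + 292t^2 + 230t + 72)

Only m ≡ 3 (mod 4) is unaccounted for. Put m = 4t+3:
(4t+3)^4 + 19(4t+3)^2 + 8(4t+3) + 12 expands to 256t^4 + 768t^3 + 1168t^2 + 920t + 288,
and factoring out 4 leaves 4(64t^4 + 192t^3 + 292t^2 + 230t + 72).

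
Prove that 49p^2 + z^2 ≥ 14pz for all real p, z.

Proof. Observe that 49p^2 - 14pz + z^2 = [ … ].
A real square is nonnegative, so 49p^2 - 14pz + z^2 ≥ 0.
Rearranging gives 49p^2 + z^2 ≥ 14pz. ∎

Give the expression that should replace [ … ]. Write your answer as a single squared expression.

49p^2 - 14pz + z^2 is a perfect-square trinomial: the outer terms are (7p)^2 and (z)^2, and the cross term is -2·7p·z.
So 49p^2 - 14pz + z^2 = (7p - z)^2 ≥ 0.

(7p - z)^2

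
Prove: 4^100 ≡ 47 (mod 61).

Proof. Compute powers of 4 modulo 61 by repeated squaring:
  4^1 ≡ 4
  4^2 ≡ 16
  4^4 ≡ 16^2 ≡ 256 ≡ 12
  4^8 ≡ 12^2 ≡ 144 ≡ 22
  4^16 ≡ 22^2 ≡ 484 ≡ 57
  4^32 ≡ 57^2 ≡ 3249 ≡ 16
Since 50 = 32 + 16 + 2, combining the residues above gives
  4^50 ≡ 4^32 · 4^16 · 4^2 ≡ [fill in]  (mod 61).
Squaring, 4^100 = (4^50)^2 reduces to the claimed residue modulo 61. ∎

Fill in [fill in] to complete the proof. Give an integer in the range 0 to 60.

13

Multiply the listed residues: 16 · 57 · 16 = 912 → 14592.
Reducing modulo 61: 14592 = 239·61 + 13, so 4^50 ≡ 13.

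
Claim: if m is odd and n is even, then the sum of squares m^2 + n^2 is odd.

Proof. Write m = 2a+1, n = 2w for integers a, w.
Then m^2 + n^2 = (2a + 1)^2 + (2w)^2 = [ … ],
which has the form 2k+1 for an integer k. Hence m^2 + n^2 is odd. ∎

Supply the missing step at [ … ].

2(2a^2 + 2a + 2w^2) + 1

Expanding: (2a + 1)^2 + (2w)^2 = 4a^2 + 4a + 4w^2 + 1.
Every term except the constant is even, so this is 2(2a^2 + 2a + 2w^2) + 1,
and 2a^2 + 2a + 2w^2 ∈ ℤ gives the required form.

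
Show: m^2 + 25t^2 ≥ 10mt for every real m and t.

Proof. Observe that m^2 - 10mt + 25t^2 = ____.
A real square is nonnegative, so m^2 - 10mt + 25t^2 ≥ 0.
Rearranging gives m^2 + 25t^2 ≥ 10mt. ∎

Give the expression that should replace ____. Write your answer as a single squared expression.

(m - 5t)^2

The leading and trailing coefficients are 1^2 and 5^2, and 10 = 2·1·5, so the trinomial is (m - 5t)^2.
Hence m^2 - 10mt + 25t^2 ≥ 0.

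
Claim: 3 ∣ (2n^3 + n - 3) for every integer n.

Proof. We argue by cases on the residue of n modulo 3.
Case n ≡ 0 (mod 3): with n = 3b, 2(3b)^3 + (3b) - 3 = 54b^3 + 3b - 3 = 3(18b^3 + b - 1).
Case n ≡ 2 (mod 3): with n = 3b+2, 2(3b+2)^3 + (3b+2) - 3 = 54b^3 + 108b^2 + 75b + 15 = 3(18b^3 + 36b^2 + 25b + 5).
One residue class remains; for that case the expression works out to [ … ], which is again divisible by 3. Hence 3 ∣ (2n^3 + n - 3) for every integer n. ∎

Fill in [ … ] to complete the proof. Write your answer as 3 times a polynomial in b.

Only n ≡ 1 (mod 3) is unaccounted for. Put n = 3b+1:
2(3b+1)^3 + (3b+1) - 3 expands to 54b^3 + 54b^2 + 21b,
and factoring out 3 leaves 3(18b^3 + 18b^2 + 7b).

3(18b^3 + 18b^2 + 7b)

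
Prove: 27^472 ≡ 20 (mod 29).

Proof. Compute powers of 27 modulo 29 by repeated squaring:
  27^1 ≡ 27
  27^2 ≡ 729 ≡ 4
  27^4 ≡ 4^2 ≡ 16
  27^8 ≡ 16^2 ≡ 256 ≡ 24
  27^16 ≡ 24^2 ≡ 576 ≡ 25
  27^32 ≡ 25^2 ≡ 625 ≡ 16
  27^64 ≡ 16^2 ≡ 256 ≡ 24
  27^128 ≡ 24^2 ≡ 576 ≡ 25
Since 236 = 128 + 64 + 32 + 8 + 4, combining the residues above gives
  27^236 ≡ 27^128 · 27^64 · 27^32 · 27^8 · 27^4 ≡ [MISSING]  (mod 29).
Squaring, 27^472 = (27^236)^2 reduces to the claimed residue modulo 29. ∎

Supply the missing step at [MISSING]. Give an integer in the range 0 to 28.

7

27^128 · 27^64 · 27^32 · 27^8 · 27^4 ≡ 25 · 24 · 16 · 24 · 16 = 3686400.
3686400 mod 29 = 7, so 27^236 ≡ 7 (mod 29).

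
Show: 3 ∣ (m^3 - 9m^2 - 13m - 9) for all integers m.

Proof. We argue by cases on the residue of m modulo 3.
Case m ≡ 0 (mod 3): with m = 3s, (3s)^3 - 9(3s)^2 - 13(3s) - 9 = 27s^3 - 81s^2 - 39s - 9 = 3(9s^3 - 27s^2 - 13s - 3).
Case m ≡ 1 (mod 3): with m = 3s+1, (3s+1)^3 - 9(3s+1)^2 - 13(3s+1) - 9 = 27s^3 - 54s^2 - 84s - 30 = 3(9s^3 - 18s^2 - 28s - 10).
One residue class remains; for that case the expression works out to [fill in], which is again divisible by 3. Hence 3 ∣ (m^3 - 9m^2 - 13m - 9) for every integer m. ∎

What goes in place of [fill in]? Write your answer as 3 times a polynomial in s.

Only m ≡ 2 (mod 3) is unaccounted for. Put m = 3s+2:
(3s+2)^3 - 9(3s+2)^2 - 13(3s+2) - 9 expands to 27s^3 - 27s^2 - 111s - 63,
and factoring out 3 leaves 3(9s^3 - 9s^2 - 37s - 21).

3(9s^3 - 9s^2 - 37s - 21)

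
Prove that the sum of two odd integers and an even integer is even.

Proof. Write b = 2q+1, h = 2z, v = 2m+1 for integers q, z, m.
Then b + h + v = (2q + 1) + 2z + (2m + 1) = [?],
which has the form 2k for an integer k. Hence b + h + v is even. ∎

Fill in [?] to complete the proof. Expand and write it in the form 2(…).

Expanding: (2q + 1) + 2z + (2m + 1) = 2m + 2q + 2z + 2.
Every term is even; pulling out the factor of 2 gives 2(m + q + z + 1).

2(m + q + z + 1)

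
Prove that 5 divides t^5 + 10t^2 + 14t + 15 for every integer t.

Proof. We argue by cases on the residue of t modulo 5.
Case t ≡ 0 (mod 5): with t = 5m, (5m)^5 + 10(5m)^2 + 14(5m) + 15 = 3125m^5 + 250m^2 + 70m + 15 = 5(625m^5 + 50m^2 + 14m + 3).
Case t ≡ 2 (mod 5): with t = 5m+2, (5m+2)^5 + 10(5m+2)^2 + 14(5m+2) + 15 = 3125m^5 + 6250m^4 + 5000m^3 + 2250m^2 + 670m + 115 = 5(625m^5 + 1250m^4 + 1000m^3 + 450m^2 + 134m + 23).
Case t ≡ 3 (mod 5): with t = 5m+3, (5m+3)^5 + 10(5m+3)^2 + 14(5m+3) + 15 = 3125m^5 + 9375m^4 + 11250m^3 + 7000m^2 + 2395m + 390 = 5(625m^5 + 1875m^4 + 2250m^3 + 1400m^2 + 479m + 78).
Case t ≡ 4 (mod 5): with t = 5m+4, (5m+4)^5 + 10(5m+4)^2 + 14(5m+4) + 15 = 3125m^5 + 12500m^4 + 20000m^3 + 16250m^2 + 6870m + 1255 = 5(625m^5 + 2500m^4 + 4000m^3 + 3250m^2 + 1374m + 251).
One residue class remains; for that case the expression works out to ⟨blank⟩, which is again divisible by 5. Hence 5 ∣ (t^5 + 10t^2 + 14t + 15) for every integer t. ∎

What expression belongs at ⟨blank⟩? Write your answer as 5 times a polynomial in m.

5(625m^5 + 625m^4 + 250m^3 + 100m^2 + 39m + 8)

The residues treated are {0, 2, 3, 4}, so the missing case is t ≡ 1 (mod 5); write t = 5m+1.
Then (5m+1)^5 + 10(5m+1)^2 + 14(5m+1) + 15 = 3125m^5 + 3125m^4 + 1250m^3 + 500m^2 + 195m + 40 = 5(625m^5 + 625m^4 + 250m^3 + 100m^2 + 39m + 8).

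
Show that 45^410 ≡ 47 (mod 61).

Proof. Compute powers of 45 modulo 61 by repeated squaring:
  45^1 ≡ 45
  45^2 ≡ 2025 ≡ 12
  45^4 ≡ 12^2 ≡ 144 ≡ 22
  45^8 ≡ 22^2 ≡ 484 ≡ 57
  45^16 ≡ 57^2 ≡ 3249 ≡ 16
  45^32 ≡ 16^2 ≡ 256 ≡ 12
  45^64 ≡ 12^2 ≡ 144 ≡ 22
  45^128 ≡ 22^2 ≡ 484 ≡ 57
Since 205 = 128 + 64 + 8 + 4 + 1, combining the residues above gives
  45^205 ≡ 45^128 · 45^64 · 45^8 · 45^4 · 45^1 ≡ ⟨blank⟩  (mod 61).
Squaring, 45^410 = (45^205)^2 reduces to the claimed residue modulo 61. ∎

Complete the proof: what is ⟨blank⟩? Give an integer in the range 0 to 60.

45^128 · 45^64 · 45^8 · 45^4 · 45^1 ≡ 57 · 22 · 57 · 22 · 45 = 70763220.
70763220 mod 61 = 48, so 45^205 ≡ 48 (mod 61).

48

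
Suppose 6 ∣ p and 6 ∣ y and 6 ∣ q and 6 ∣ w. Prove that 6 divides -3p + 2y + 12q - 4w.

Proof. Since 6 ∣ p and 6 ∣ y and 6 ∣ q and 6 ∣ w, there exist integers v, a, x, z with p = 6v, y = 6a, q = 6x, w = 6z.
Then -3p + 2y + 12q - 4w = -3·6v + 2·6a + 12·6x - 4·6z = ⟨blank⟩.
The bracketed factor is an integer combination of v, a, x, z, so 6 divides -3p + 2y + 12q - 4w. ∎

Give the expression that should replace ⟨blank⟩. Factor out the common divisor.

Each term has a factor of 6: -3·6v + 2·6a + 12·6x - 4·6z = 6·(2a - 3v + 12x - 4z).
Since 2a - 3v + 12x - 4z is an integer, 6 ∣ (-3p + 2y + 12q - 4w).

6(2a - 3v + 12x - 4z)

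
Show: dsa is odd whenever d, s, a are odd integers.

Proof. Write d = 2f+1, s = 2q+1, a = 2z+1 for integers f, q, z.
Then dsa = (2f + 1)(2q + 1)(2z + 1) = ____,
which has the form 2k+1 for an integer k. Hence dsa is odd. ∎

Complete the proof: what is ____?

(2f + 1)(2q + 1)(2z + 1) = 8fqz + 4fq + 4fz + 2f + 4qz + 2q + 2z + 1
= 2(4fqz + 2fq + 2fz + f + 2qz + q + z) + 1.
Since 4fqz + 2fq + 2fz + f + 2qz + q + z is an integer, the product is of the form 2k+1 for an integer k.

2(4fqz + 2fq + 2fz + f + 2qz + q + z) + 1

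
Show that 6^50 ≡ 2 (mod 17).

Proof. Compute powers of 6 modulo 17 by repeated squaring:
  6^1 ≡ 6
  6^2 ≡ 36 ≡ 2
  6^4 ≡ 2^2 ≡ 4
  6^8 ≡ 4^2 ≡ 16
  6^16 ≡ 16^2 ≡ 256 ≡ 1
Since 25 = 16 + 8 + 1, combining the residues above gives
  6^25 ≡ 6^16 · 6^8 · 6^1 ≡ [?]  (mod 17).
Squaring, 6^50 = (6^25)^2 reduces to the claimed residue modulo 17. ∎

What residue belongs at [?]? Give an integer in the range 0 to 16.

6^16 · 6^8 · 6^1 ≡ 1 · 16 · 6 = 96.
96 mod 17 = 11, so 6^25 ≡ 11 (mod 17).

11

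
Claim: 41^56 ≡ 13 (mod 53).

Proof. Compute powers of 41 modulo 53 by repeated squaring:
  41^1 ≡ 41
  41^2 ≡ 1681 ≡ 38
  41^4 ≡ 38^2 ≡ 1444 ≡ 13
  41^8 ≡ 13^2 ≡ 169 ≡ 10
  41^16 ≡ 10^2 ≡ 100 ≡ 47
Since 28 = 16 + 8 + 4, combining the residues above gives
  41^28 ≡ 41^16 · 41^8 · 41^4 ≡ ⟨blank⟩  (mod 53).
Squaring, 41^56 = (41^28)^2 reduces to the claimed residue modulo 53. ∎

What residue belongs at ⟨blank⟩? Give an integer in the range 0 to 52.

Multiply the listed residues: 47 · 10 · 13 = 470 → 6110.
Reducing modulo 53: 6110 = 115·53 + 15, so 41^28 ≡ 15.

15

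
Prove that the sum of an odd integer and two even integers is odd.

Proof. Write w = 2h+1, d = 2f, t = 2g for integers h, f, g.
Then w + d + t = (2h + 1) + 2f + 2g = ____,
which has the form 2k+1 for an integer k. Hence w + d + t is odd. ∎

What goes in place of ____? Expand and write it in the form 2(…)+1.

2(f + g + h) + 1

Expanding: (2h + 1) + 2f + 2g = 2f + 2g + 2h + 1.
Every term except the constant is even, so this is 2(f + g + h) + 1,
and f + g + h ∈ ℤ gives the required form.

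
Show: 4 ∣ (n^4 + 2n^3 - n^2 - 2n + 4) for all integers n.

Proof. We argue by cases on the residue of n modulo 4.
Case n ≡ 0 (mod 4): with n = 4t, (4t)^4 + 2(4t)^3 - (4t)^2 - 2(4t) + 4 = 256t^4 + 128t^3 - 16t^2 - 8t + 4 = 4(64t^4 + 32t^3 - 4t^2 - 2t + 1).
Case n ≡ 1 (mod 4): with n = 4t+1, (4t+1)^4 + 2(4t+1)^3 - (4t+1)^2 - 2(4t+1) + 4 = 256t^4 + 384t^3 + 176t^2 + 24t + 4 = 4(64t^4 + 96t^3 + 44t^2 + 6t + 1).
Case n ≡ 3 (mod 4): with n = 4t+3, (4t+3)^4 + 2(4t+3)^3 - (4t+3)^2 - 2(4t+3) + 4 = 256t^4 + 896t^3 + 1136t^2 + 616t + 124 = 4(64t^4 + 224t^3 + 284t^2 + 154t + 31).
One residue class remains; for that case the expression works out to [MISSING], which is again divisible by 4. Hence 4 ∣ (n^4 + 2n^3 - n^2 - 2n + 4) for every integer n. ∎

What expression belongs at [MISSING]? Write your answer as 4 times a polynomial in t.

Only n ≡ 2 (mod 4) is unaccounted for. Put n = 4t+2:
(4t+2)^4 + 2(4t+2)^3 - (4t+2)^2 - 2(4t+2) + 4 expands to 256t^4 + 640t^3 + 560t^2 + 200t + 28,
and factoring out 4 leaves 4(64t^4 + 160t^3 + 140t^2 + 50t + 7).

4(64t^4 + 160t^3 + 140t^2 + 50t + 7)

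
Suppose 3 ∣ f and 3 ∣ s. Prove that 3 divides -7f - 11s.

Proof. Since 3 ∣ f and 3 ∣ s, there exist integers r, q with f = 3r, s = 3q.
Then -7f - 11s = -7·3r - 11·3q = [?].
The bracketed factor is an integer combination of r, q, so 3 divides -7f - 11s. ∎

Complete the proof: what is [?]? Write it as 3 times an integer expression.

3(-11q - 7r)

Each term has a factor of 3: -7·3r - 11·3q = 3·(-11q - 7r).
Since -11q - 7r is an integer, 3 ∣ (-7f - 11s).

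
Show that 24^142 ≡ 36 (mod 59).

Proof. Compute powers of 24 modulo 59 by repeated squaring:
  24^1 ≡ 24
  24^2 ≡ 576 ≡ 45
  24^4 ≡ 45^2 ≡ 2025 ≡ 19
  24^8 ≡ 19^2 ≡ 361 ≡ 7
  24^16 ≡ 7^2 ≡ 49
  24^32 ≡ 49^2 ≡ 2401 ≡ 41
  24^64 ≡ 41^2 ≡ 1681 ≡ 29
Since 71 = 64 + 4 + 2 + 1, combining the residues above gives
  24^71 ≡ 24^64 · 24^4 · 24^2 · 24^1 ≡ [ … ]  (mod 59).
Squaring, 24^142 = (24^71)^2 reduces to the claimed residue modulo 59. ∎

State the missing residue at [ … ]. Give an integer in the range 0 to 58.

6

24^64 · 24^4 · 24^2 · 24^1 ≡ 29 · 19 · 45 · 24 = 595080.
595080 mod 59 = 6, so 24^71 ≡ 6 (mod 59).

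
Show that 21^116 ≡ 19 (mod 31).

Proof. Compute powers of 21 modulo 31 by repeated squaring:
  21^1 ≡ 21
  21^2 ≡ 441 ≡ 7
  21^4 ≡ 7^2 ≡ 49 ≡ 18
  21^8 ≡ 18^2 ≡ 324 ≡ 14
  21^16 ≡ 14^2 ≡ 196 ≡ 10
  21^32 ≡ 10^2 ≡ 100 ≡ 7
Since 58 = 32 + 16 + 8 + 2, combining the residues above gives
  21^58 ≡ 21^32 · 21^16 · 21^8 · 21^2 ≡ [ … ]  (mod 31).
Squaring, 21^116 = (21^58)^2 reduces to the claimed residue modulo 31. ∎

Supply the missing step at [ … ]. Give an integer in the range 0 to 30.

Multiply the listed residues: 7 · 10 · 14 · 7 = 70 → 980 → 6860.
Reducing modulo 31: 6860 = 221·31 + 9, so 21^58 ≡ 9.

9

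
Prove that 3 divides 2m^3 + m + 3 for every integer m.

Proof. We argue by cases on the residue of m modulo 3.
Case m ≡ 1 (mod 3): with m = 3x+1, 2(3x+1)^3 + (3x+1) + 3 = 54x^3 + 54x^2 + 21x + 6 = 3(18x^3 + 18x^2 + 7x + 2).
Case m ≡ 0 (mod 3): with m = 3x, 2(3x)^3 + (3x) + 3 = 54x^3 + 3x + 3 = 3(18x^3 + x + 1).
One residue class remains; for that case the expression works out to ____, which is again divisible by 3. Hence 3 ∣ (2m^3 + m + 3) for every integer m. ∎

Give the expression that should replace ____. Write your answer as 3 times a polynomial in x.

3(18x^3 + 36x^2 + 25x + 7)

The residues treated are {1, 0}, so the missing case is m ≡ 2 (mod 3); write m = 3x+2.
Then 2(3x+2)^3 + (3x+2) + 3 = 54x^3 + 108x^2 + 75x + 21 = 3(18x^3 + 36x^2 + 25x + 7).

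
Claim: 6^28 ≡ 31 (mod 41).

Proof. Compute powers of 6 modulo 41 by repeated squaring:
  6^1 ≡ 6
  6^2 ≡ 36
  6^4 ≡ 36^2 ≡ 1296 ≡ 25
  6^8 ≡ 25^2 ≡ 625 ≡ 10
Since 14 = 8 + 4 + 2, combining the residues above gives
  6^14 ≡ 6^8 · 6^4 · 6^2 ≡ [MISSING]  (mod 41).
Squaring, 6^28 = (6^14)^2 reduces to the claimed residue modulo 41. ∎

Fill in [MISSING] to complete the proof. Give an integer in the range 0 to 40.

6^8 · 6^4 · 6^2 ≡ 10 · 25 · 36 = 9000.
9000 mod 41 = 21, so 6^14 ≡ 21 (mod 41).

21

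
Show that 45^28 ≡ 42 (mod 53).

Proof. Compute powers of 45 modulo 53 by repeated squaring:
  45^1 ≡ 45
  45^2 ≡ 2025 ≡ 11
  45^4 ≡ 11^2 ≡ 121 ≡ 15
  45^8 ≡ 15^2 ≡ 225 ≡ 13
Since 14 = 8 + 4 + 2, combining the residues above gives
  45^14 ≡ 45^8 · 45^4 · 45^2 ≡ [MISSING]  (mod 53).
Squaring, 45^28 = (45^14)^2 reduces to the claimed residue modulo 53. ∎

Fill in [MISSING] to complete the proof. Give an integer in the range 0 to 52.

45^8 · 45^4 · 45^2 ≡ 13 · 15 · 11 = 2145.
2145 mod 53 = 25, so 45^14 ≡ 25 (mod 53).

25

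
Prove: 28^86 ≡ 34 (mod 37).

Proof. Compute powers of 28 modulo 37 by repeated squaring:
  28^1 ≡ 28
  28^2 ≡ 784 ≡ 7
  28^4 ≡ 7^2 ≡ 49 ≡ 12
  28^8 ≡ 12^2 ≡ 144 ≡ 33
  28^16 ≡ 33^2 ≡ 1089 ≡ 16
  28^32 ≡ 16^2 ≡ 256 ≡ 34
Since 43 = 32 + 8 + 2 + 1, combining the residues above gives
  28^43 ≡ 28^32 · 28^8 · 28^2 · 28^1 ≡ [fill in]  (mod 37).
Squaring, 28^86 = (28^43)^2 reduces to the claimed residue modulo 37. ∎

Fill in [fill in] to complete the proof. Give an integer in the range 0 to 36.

21

Multiply the listed residues: 34 · 33 · 7 · 28 = 1122 → 7854 → 219912.
Reducing modulo 37: 219912 = 5943·37 + 21, so 28^43 ≡ 21.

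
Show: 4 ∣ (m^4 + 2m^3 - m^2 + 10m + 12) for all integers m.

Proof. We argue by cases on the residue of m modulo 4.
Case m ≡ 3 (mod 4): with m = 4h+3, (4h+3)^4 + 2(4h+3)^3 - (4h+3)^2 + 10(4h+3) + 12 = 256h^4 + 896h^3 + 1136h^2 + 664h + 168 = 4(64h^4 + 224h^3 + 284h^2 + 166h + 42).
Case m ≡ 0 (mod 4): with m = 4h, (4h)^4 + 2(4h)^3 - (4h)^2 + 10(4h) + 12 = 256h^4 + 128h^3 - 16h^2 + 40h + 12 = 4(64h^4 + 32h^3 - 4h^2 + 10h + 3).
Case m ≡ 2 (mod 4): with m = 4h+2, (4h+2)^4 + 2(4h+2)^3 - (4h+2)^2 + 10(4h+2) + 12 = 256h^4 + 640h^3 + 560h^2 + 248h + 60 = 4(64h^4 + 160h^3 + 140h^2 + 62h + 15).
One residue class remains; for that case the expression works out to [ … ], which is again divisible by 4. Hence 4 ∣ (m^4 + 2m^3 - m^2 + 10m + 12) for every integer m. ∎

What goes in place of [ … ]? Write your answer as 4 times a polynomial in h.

4(64h^4 + 96h^3 + 44h^2 + 18h + 6)

The residues treated are {3, 0, 2}, so the missing case is m ≡ 1 (mod 4); write m = 4h+1.
Then (4h+1)^4 + 2(4h+1)^3 - (4h+1)^2 + 10(4h+1) + 12 = 256h^4 + 384h^3 + 176h^2 + 72h + 24 = 4(64h^4 + 96h^3 + 44h^2 + 18h + 6).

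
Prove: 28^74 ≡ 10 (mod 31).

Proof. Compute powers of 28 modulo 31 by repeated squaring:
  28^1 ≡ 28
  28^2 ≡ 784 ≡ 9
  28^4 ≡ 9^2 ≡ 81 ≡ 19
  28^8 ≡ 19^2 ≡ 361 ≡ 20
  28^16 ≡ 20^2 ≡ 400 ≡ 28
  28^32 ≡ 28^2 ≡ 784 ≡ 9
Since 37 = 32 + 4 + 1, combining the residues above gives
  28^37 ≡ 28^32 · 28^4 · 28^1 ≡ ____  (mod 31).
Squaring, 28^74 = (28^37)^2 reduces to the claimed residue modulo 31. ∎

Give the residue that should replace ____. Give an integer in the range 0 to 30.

28^32 · 28^4 · 28^1 ≡ 9 · 19 · 28 = 4788.
4788 mod 31 = 14, so 28^37 ≡ 14 (mod 31).

14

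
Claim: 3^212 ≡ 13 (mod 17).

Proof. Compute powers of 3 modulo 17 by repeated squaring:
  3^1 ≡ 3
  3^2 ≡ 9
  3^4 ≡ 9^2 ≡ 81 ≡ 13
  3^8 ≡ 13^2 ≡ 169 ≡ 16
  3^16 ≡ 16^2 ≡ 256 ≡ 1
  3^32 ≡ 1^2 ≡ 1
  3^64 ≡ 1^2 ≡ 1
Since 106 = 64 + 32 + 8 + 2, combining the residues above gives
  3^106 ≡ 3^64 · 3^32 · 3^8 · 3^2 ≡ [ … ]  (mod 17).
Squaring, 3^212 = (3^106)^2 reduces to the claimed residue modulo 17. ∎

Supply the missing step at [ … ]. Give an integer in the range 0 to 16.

Multiply the listed residues: 1 · 1 · 16 · 9 = 1 → 16 → 144.
Reducing modulo 17: 144 = 8·17 + 8, so 3^106 ≡ 8.

8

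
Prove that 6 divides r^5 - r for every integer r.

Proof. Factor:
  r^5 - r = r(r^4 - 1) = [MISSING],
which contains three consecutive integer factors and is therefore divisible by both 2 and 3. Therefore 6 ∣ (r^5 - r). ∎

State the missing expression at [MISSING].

r^4 - 1 = (r^2 - 1)(r^2 + 1), and r^2 - 1 = (r-1)(r+1).
So r(r^4 - 1) = (r - 1)r(r + 1)(r^2 + 1).

(r - 1)r(r + 1)(r^2 + 1)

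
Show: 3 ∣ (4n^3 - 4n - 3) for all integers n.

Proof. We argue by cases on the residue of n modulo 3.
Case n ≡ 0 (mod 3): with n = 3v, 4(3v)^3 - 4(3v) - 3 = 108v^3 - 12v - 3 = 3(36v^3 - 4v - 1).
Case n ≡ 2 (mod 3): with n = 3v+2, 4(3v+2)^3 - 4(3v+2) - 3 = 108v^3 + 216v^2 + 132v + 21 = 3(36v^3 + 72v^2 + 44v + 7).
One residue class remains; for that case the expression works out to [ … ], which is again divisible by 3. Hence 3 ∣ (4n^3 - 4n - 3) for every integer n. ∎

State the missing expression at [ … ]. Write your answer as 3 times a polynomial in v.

3(36v^3 + 36v^2 + 8v - 1)

Only n ≡ 1 (mod 3) is unaccounted for. Put n = 3v+1:
4(3v+1)^3 - 4(3v+1) - 3 expands to 108v^3 + 108v^2 + 24v - 3,
and factoring out 3 leaves 3(36v^3 + 36v^2 + 8v - 1).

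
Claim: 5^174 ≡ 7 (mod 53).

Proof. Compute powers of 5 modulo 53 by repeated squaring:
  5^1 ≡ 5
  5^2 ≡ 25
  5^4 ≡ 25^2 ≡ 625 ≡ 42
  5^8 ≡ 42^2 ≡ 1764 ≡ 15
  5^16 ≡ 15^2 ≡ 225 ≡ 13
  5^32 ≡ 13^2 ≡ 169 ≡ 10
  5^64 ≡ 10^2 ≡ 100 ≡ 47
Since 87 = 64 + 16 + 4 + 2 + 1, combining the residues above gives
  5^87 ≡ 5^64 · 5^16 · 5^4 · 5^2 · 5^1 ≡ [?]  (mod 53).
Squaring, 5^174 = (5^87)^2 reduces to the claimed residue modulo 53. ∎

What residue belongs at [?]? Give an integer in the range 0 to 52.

Multiply the listed residues: 47 · 13 · 42 · 25 · 5 = 611 → 25662 → 641550 → 3207750.
Reducing modulo 53: 3207750 = 60523·53 + 31, so 5^87 ≡ 31.

31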